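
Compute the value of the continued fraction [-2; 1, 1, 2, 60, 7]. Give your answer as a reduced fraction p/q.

Collapse the nested fraction from the inside out:
Start with 7.
60 + 1/(7/1) = 60 + 1/7 = 421/7
2 + 1/(421/7) = 2 + 7/421 = 849/421
1 + 1/(849/421) = 1 + 421/849 = 1270/849
1 + 1/(1270/849) = 1 + 849/1270 = 2119/1270
-2 + 1/(2119/1270) = -2 + 1270/2119 = -2968/2119

-2968/2119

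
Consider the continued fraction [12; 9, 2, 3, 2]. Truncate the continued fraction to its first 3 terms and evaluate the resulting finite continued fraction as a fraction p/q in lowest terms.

Starting at the tail and folding back:
Start with 2.
9 + 1/(2/1) = 9 + 1/2 = 19/2
12 + 1/(19/2) = 12 + 2/19 = 230/19

230/19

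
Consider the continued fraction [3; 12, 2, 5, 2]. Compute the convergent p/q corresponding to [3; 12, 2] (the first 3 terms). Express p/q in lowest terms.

Start with 2.
12 + 1/(2/1) = 12 + 1/2 = 25/2
3 + 1/(25/2) = 3 + 2/25 = 77/25

77/25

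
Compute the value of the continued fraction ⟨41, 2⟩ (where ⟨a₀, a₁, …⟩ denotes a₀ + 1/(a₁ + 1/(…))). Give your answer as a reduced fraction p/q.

83/2

Start with 2.
41 + 1/(2/1) = 41 + 1/2 = 83/2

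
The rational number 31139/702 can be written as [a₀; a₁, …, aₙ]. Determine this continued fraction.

[44; 2, 1, 3, 1, 11, 1, 3]

Run the Euclidean algorithm, recording each quotient:
31139 ÷ 702 → quotient 44, remainder 251
702 ÷ 251 → quotient 2, remainder 200
251 ÷ 200 → quotient 1, remainder 51
200 ÷ 51 → quotient 3, remainder 47
51 ÷ 47 → quotient 1, remainder 4
47 ÷ 4 → quotient 11, remainder 3
4 ÷ 3 → quotient 1, remainder 1
3 ÷ 1 → quotient 3, remainder 0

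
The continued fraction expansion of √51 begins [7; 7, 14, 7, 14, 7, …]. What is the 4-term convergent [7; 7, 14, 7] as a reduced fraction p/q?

a_0 = 7: 7/1
a_1 = 7: 50/7
a_2 = 14: 707/99
a_3 = 7: 4999/700

4999/700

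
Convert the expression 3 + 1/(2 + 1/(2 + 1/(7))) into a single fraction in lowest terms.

a_0 = 3: 3/1
a_1 = 2: 7/2
a_2 = 2: 17/5
a_3 = 7: 126/37

126/37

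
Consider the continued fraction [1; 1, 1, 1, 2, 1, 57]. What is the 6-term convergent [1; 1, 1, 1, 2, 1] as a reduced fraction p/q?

18/11

Start with 1.
2 + 1/(1/1) = 2 + 1/1 = 3/1
1 + 1/(3/1) = 1 + 1/3 = 4/3
1 + 1/(4/3) = 1 + 3/4 = 7/4
1 + 1/(7/4) = 1 + 4/7 = 11/7
1 + 1/(11/7) = 1 + 7/11 = 18/11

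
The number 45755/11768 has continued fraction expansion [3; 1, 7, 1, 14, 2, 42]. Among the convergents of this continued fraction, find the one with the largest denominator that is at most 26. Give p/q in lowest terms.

35/9

List convergents until the denominator exceeds the bound:
a_0 = 3: 3/1  (≤ bound)
a_1 = 1: 4/1  (≤ bound)
a_2 = 7: 31/8  (≤ bound)
a_3 = 1: 35/9  (≤ bound)
a_4 = 14: 521/134  (> 26, stop)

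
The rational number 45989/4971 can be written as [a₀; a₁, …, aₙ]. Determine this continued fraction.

45989 = 9·4971 + 1250, so a_0 = 9
4971 = 3·1250 + 1221, so a_1 = 3
1250 = 1·1221 + 29, so a_2 = 1
1221 = 42·29 + 3, so a_3 = 42
29 = 9·3 + 2, so a_4 = 9
3 = 1·2 + 1, so a_5 = 1
2 = 2·1 + 0, so a_6 = 2

[9; 3, 1, 42, 9, 1, 2]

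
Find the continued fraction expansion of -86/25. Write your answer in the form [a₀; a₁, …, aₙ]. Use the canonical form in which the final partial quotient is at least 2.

[-4; 1, 1, 3, 1, 2]

-86 = -4·25 + 14, so a_0 = -4
25 = 1·14 + 11, so a_1 = 1
14 = 1·11 + 3, so a_2 = 1
11 = 3·3 + 2, so a_3 = 3
3 = 1·2 + 1, so a_4 = 1
2 = 2·1 + 0, so a_5 = 2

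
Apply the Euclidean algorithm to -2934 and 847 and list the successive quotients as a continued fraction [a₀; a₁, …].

Repeatedly divide and take the remainder:
-2934 ÷ 847 → quotient -4, remainder 454
847 ÷ 454 → quotient 1, remainder 393
454 ÷ 393 → quotient 1, remainder 61
393 ÷ 61 → quotient 6, remainder 27
61 ÷ 27 → quotient 2, remainder 7
27 ÷ 7 → quotient 3, remainder 6
7 ÷ 6 → quotient 1, remainder 1
6 ÷ 1 → quotient 6, remainder 0

[-4; 1, 1, 6, 2, 3, 1, 6]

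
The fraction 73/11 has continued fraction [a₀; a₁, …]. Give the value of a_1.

1

Repeatedly divide and take the remainder:
73 ÷ 11 → quotient 6, remainder 7
11 ÷ 7 → quotient 1, remainder 4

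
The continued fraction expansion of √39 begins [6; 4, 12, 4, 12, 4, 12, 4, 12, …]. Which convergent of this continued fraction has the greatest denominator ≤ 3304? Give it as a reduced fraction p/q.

a_0 = 6: 6/1  (≤ bound)
a_1 = 4: 25/4  (≤ bound)
a_2 = 12: 306/49  (≤ bound)
a_3 = 4: 1249/200  (≤ bound)
a_4 = 12: 15294/2449  (≤ bound)
a_5 = 4: 62425/9996  (> 3304, stop)

15294/2449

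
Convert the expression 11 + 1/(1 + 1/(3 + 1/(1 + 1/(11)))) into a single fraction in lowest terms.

Start with 11.
1 + 1/(11/1) = 1 + 1/11 = 12/11
3 + 1/(12/11) = 3 + 11/12 = 47/12
1 + 1/(47/12) = 1 + 12/47 = 59/47
11 + 1/(59/47) = 11 + 47/59 = 696/59

696/59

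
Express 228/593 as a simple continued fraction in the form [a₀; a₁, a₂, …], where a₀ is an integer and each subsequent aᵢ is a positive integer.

Apply division with remainder until the remainder is 0:
228 = 0·593 + 228, so a_0 = 0
593 = 2·228 + 137, so a_1 = 2
228 = 1·137 + 91, so a_2 = 1
137 = 1·91 + 46, so a_3 = 1
91 = 1·46 + 45, so a_4 = 1
46 = 1·45 + 1, so a_5 = 1
45 = 45·1 + 0, so a_6 = 45

[0; 2, 1, 1, 1, 1, 45]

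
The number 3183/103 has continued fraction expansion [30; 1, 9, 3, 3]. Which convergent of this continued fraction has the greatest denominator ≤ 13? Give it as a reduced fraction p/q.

309/10

a_0 = 30: 30/1  (≤ bound)
a_1 = 1: 31/1  (≤ bound)
a_2 = 9: 309/10  (≤ bound)
a_3 = 3: 958/31  (> 13, stop)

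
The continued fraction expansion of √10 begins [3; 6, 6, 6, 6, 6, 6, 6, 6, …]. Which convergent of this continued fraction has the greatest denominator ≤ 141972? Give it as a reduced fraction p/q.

a_0 = 3: 3/1  (≤ bound)
a_1 = 6: 19/6  (≤ bound)
a_2 = 6: 117/37  (≤ bound)
a_3 = 6: 721/228  (≤ bound)
a_4 = 6: 4443/1405  (≤ bound)
a_5 = 6: 27379/8658  (≤ bound)
a_6 = 6: 168717/53353  (≤ bound)
a_7 = 6: 1039681/328776  (> 141972, stop)

168717/53353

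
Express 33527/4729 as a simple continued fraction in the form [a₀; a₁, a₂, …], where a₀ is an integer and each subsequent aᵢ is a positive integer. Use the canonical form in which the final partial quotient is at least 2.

[7; 11, 6, 1, 1, 10, 3]

Repeatedly divide and take the remainder:
⌊33527/4729⌋ = 7, remainder 424
⌊4729/424⌋ = 11, remainder 65
⌊424/65⌋ = 6, remainder 34
⌊65/34⌋ = 1, remainder 31
⌊34/31⌋ = 1, remainder 3
⌊31/3⌋ = 10, remainder 1
⌊3/1⌋ = 3, remainder 0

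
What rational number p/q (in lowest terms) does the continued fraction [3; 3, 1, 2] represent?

a_0 = 3: 3/1
a_1 = 3: 10/3
a_2 = 1: 13/4
a_3 = 2: 36/11

36/11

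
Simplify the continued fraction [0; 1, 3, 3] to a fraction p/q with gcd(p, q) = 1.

Use the convergent recurrence hₖ = aₖ·hₖ₋₁ + hₖ₋₂ (and likewise for the denominators kₖ):
a_0 = 0: 0/1
a_1 = 1: 1/1
a_2 = 3: 3/4
a_3 = 3: 10/13

10/13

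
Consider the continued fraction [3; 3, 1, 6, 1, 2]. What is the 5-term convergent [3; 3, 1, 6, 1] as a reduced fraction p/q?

101/31

Collapse the nested fraction from the inside out:
Start with 1.
6 + 1/(1/1) = 6 + 1/1 = 7/1
1 + 1/(7/1) = 1 + 1/7 = 8/7
3 + 1/(8/7) = 3 + 7/8 = 31/8
3 + 1/(31/8) = 3 + 8/31 = 101/31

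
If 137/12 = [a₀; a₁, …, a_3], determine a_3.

137 ÷ 12 → quotient 11, remainder 5
12 ÷ 5 → quotient 2, remainder 2
5 ÷ 2 → quotient 2, remainder 1
2 ÷ 1 → quotient 2, remainder 0

2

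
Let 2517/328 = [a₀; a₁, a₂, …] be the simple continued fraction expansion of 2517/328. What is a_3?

2517 = 7·328 + 221, so a_0 = 7
328 = 1·221 + 107, so a_1 = 1
221 = 2·107 + 7, so a_2 = 2
107 = 15·7 + 2, so a_3 = 15

15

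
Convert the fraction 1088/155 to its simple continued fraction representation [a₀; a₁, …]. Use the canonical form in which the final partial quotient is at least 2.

[7; 51, 1, 2]

Repeatedly divide and take the remainder:
⌊1088/155⌋ = 7, remainder 3
⌊155/3⌋ = 51, remainder 2
⌊3/2⌋ = 1, remainder 1
⌊2/1⌋ = 2, remainder 0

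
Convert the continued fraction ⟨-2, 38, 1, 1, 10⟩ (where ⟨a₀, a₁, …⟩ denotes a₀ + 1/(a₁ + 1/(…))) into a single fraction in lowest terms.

-1597/809

Start with 10.
1 + 1/(10/1) = 1 + 1/10 = 11/10
1 + 1/(11/10) = 1 + 10/11 = 21/11
38 + 1/(21/11) = 38 + 11/21 = 809/21
-2 + 1/(809/21) = -2 + 21/809 = -1597/809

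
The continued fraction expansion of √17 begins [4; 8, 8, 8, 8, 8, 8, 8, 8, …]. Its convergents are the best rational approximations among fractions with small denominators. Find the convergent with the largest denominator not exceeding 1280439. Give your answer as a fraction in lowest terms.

a_0 = 4: 4/1  (≤ bound)
a_1 = 8: 33/8  (≤ bound)
a_2 = 8: 268/65  (≤ bound)
a_3 = 8: 2177/528  (≤ bound)
a_4 = 8: 17684/4289  (≤ bound)
a_5 = 8: 143649/34840  (≤ bound)
a_6 = 8: 1166876/283009  (≤ bound)
a_7 = 8: 9478657/2298912  (> 1280439, stop)

1166876/283009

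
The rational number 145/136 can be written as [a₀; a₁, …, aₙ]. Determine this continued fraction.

145 = 1·136 + 9, so a_0 = 1
136 = 15·9 + 1, so a_1 = 15
9 = 9·1 + 0, so a_2 = 9

[1; 15, 9]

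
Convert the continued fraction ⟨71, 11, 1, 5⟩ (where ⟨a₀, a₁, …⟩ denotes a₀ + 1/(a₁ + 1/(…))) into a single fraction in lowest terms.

5047/71

Start with 5.
1 + 1/(5/1) = 1 + 1/5 = 6/5
11 + 1/(6/5) = 11 + 5/6 = 71/6
71 + 1/(71/6) = 71 + 6/71 = 5047/71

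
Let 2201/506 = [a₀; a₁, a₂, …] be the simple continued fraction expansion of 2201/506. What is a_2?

1

Apply division with remainder until the remainder is 0:
2201 ÷ 506 → quotient 4, remainder 177
506 ÷ 177 → quotient 2, remainder 152
177 ÷ 152 → quotient 1, remainder 25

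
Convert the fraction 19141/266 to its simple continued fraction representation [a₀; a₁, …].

[71; 1, 23, 5, 2]

Repeatedly divide and take the remainder:
19141 ÷ 266 → quotient 71, remainder 255
266 ÷ 255 → quotient 1, remainder 11
255 ÷ 11 → quotient 23, remainder 2
11 ÷ 2 → quotient 5, remainder 1
2 ÷ 1 → quotient 2, remainder 0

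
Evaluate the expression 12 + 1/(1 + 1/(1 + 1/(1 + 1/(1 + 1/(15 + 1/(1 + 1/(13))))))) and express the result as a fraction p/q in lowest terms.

Start with 13.
1 + 1/(13/1) = 1 + 1/13 = 14/13
15 + 1/(14/13) = 15 + 13/14 = 223/14
1 + 1/(223/14) = 1 + 14/223 = 237/223
1 + 1/(237/223) = 1 + 223/237 = 460/237
1 + 1/(460/237) = 1 + 237/460 = 697/460
1 + 1/(697/460) = 1 + 460/697 = 1157/697
12 + 1/(1157/697) = 12 + 697/1157 = 14581/1157

14581/1157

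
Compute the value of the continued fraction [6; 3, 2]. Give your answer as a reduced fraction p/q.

Start with 2.
3 + 1/(2/1) = 3 + 1/2 = 7/2
6 + 1/(7/2) = 6 + 2/7 = 44/7

44/7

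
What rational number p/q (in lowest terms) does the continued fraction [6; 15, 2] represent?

188/31

a_0 = 6: 6/1
a_1 = 15: 91/15
a_2 = 2: 188/31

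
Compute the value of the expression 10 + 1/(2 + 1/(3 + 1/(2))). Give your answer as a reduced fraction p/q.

167/16

a_0 = 10: 10/1
a_1 = 2: 21/2
a_2 = 3: 73/7
a_3 = 2: 167/16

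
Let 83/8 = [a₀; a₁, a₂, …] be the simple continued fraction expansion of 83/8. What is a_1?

Repeatedly divide and take the remainder:
⌊83/8⌋ = 10, remainder 3
⌊8/3⌋ = 2, remainder 2

2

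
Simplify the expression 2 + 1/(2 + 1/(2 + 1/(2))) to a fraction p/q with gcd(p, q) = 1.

a_0 = 2: 2/1
a_1 = 2: 5/2
a_2 = 2: 12/5
a_3 = 2: 29/12

29/12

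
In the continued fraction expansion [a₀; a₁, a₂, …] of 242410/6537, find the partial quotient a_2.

12

Run the Euclidean algorithm, recording each quotient:
⌊242410/6537⌋ = 37, remainder 541
⌊6537/541⌋ = 12, remainder 45
⌊541/45⌋ = 12, remainder 1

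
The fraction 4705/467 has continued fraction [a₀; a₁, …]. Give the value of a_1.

13

4705 = 10·467 + 35, so a_0 = 10
467 = 13·35 + 12, so a_1 = 13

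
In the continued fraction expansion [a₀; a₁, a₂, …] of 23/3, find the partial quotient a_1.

1

Apply division with remainder until the remainder is 0:
23 ÷ 3 → quotient 7, remainder 2
3 ÷ 2 → quotient 1, remainder 1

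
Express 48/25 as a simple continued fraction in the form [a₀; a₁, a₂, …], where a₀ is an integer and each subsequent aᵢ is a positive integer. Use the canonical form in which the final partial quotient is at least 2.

Repeatedly divide and take the remainder:
48 ÷ 25 → quotient 1, remainder 23
25 ÷ 23 → quotient 1, remainder 2
23 ÷ 2 → quotient 11, remainder 1
2 ÷ 1 → quotient 2, remainder 0

[1; 1, 11, 2]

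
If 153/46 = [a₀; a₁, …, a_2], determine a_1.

3

153 ÷ 46 → quotient 3, remainder 15
46 ÷ 15 → quotient 3, remainder 1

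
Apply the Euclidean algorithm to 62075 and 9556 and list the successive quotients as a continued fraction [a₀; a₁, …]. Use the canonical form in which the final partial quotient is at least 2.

62075 = 6·9556 + 4739, so a_0 = 6
9556 = 2·4739 + 78, so a_1 = 2
4739 = 60·78 + 59, so a_2 = 60
78 = 1·59 + 19, so a_3 = 1
59 = 3·19 + 2, so a_4 = 3
19 = 9·2 + 1, so a_5 = 9
2 = 2·1 + 0, so a_6 = 2

[6; 2, 60, 1, 3, 9, 2]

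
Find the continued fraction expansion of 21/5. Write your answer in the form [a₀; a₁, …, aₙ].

21 = 4·5 + 1, so a_0 = 4
5 = 5·1 + 0, so a_1 = 5

[4; 5]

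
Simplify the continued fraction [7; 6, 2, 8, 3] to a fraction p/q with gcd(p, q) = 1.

a_0 = 7: 7/1
a_1 = 6: 43/6
a_2 = 2: 93/13
a_3 = 8: 787/110
a_4 = 3: 2454/343

2454/343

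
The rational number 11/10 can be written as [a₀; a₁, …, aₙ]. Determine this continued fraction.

Repeatedly divide and take the remainder:
11 = 1·10 + 1, so a_0 = 1
10 = 10·1 + 0, so a_1 = 10

[1; 10]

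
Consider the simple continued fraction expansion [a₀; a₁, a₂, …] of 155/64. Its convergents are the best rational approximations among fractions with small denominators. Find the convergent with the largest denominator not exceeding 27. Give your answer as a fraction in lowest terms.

a_0 = 2: 2/1  (≤ bound)
a_1 = 2: 5/2  (≤ bound)
a_2 = 2: 12/5  (≤ bound)
a_3 = 1: 17/7  (≤ bound)
a_4 = 2: 46/19  (≤ bound)
a_5 = 3: 155/64  (> 27, stop)

46/19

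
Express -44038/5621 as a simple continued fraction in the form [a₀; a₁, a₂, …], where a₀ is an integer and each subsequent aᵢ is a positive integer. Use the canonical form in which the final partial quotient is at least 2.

[-8; 6, 22, 1, 2, 6, 2]

-44038 ÷ 5621 → quotient -8, remainder 930
5621 ÷ 930 → quotient 6, remainder 41
930 ÷ 41 → quotient 22, remainder 28
41 ÷ 28 → quotient 1, remainder 13
28 ÷ 13 → quotient 2, remainder 2
13 ÷ 2 → quotient 6, remainder 1
2 ÷ 1 → quotient 2, remainder 0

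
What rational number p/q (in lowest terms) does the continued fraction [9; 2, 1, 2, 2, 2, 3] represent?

Start with 3.
2 + 1/(3/1) = 2 + 1/3 = 7/3
2 + 1/(7/3) = 2 + 3/7 = 17/7
2 + 1/(17/7) = 2 + 7/17 = 41/17
1 + 1/(41/17) = 1 + 17/41 = 58/41
2 + 1/(58/41) = 2 + 41/58 = 157/58
9 + 1/(157/58) = 9 + 58/157 = 1471/157

1471/157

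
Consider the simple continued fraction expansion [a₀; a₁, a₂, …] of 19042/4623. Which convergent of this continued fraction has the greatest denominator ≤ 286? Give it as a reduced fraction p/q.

List convergents until the denominator exceeds the bound:
a_0 = 4: 4/1  (≤ bound)
a_1 = 8: 33/8  (≤ bound)
a_2 = 2: 70/17  (≤ bound)
a_3 = 2: 173/42  (≤ bound)
a_4 = 6: 1108/269  (≤ bound)
a_5 = 1: 1281/311  (> 286, stop)

1108/269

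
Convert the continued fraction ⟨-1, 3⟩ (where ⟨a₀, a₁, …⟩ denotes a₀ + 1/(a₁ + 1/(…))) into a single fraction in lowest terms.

Start with 3.
-1 + 1/(3/1) = -1 + 1/3 = -2/3

-2/3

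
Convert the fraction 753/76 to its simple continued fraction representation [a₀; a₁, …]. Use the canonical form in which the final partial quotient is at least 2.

[9; 1, 9, 1, 6]

Run the Euclidean algorithm, recording each quotient:
753 = 9·76 + 69, so a_0 = 9
76 = 1·69 + 7, so a_1 = 1
69 = 9·7 + 6, so a_2 = 9
7 = 1·6 + 1, so a_3 = 1
6 = 6·1 + 0, so a_4 = 6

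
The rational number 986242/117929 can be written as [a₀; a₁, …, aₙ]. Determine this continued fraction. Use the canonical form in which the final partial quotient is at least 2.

Apply division with remainder until the remainder is 0:
⌊986242/117929⌋ = 8, remainder 42810
⌊117929/42810⌋ = 2, remainder 32309
⌊42810/32309⌋ = 1, remainder 10501
⌊32309/10501⌋ = 3, remainder 806
⌊10501/806⌋ = 13, remainder 23
⌊806/23⌋ = 35, remainder 1
⌊23/1⌋ = 23, remainder 0

[8; 2, 1, 3, 13, 35, 23]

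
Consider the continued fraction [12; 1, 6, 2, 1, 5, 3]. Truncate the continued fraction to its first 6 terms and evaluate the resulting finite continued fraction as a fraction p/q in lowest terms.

1608/125

a_0 = 12: 12/1
a_1 = 1: 13/1
a_2 = 6: 90/7
a_3 = 2: 193/15
a_4 = 1: 283/22
a_5 = 5: 1608/125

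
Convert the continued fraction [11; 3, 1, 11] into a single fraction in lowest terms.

529/47

Starting at the tail and folding back:
Start with 11.
1 + 1/(11/1) = 1 + 1/11 = 12/11
3 + 1/(12/11) = 3 + 11/12 = 47/12
11 + 1/(47/12) = 11 + 12/47 = 529/47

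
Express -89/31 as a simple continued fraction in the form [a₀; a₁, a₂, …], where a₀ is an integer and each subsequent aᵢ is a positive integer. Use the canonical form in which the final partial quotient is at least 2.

[-3; 7, 1, 3]

-89 ÷ 31 → quotient -3, remainder 4
31 ÷ 4 → quotient 7, remainder 3
4 ÷ 3 → quotient 1, remainder 1
3 ÷ 1 → quotient 3, remainder 0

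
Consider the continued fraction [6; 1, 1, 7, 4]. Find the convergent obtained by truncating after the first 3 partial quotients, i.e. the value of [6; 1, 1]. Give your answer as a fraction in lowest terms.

13/2

Use the convergent recurrence hₖ = aₖ·hₖ₋₁ + hₖ₋₂ (and likewise for the denominators kₖ):
a_0 = 6: 6/1
a_1 = 1: 7/1
a_2 = 1: 13/2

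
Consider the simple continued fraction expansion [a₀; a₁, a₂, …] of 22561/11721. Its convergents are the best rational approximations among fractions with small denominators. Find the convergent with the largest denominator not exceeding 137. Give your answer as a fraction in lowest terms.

256/133

a_0 = 1: 1/1  (≤ bound)
a_1 = 1: 2/1  (≤ bound)
a_2 = 12: 25/13  (≤ bound)
a_3 = 3: 77/40  (≤ bound)
a_4 = 3: 256/133  (≤ bound)
a_5 = 2: 589/306  (> 137, stop)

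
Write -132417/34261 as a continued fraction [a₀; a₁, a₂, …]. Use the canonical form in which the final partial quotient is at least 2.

Repeatedly divide and take the remainder:
-132417 = -4·34261 + 4627, so a_0 = -4
34261 = 7·4627 + 1872, so a_1 = 7
4627 = 2·1872 + 883, so a_2 = 2
1872 = 2·883 + 106, so a_3 = 2
883 = 8·106 + 35, so a_4 = 8
106 = 3·35 + 1, so a_5 = 3
35 = 35·1 + 0, so a_6 = 35

[-4; 7, 2, 2, 8, 3, 35]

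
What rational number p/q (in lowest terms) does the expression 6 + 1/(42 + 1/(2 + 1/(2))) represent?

1277/212

Work from the innermost term outward:
Start with 2.
2 + 1/(2/1) = 2 + 1/2 = 5/2
42 + 1/(5/2) = 42 + 2/5 = 212/5
6 + 1/(212/5) = 6 + 5/212 = 1277/212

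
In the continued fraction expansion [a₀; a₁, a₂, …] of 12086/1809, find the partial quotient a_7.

Run the Euclidean algorithm, recording each quotient:
12086 ÷ 1809 → quotient 6, remainder 1232
1809 ÷ 1232 → quotient 1, remainder 577
1232 ÷ 577 → quotient 2, remainder 78
577 ÷ 78 → quotient 7, remainder 31
78 ÷ 31 → quotient 2, remainder 16
31 ÷ 16 → quotient 1, remainder 15
16 ÷ 15 → quotient 1, remainder 1
15 ÷ 1 → quotient 15, remainder 0

15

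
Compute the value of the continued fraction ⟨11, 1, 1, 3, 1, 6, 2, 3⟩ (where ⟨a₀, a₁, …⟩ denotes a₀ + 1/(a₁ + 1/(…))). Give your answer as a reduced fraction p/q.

5247/454

Starting at the tail and folding back:
Start with 3.
2 + 1/(3/1) = 2 + 1/3 = 7/3
6 + 1/(7/3) = 6 + 3/7 = 45/7
1 + 1/(45/7) = 1 + 7/45 = 52/45
3 + 1/(52/45) = 3 + 45/52 = 201/52
1 + 1/(201/52) = 1 + 52/201 = 253/201
1 + 1/(253/201) = 1 + 201/253 = 454/253
11 + 1/(454/253) = 11 + 253/454 = 5247/454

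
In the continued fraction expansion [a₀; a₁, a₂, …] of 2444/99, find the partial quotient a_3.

5

Run the Euclidean algorithm, recording each quotient:
2444 ÷ 99 → quotient 24, remainder 68
99 ÷ 68 → quotient 1, remainder 31
68 ÷ 31 → quotient 2, remainder 6
31 ÷ 6 → quotient 5, remainder 1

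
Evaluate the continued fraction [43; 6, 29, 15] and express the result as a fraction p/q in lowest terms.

Work from the innermost term outward:
Start with 15.
29 + 1/(15/1) = 29 + 1/15 = 436/15
6 + 1/(436/15) = 6 + 15/436 = 2631/436
43 + 1/(2631/436) = 43 + 436/2631 = 113569/2631

113569/2631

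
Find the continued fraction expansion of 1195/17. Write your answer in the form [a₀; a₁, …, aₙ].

Repeatedly divide and take the remainder:
1195 ÷ 17 → quotient 70, remainder 5
17 ÷ 5 → quotient 3, remainder 2
5 ÷ 2 → quotient 2, remainder 1
2 ÷ 1 → quotient 2, remainder 0

[70; 3, 2, 2]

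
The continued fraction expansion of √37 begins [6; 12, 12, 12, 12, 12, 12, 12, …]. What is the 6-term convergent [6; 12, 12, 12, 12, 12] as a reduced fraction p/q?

1555849/255780

a_0 = 6: 6/1
a_1 = 12: 73/12
a_2 = 12: 882/145
a_3 = 12: 10657/1752
a_4 = 12: 128766/21169
a_5 = 12: 1555849/255780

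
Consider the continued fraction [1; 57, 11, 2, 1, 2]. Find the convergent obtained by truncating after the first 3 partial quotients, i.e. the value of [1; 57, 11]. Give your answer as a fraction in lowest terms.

639/628

Build up convergents one term at a time:
a_0 = 1: 1/1
a_1 = 57: 58/57
a_2 = 11: 639/628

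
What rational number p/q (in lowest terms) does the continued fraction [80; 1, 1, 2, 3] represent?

Compute successive convergents:
a_0 = 80: 80/1
a_1 = 1: 81/1
a_2 = 1: 161/2
a_3 = 2: 403/5
a_4 = 3: 1370/17

1370/17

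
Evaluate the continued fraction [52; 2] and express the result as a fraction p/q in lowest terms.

Use the convergent recurrence hₖ = aₖ·hₖ₋₁ + hₖ₋₂ (and likewise for the denominators kₖ):
a_0 = 52: 52/1
a_1 = 2: 105/2

105/2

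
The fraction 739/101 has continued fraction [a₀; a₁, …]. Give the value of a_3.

2

739 ÷ 101 → quotient 7, remainder 32
101 ÷ 32 → quotient 3, remainder 5
32 ÷ 5 → quotient 6, remainder 2
5 ÷ 2 → quotient 2, remainder 1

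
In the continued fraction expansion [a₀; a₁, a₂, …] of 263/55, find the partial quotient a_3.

1

Apply division with remainder until the remainder is 0:
⌊263/55⌋ = 4, remainder 43
⌊55/43⌋ = 1, remainder 12
⌊43/12⌋ = 3, remainder 7
⌊12/7⌋ = 1, remainder 5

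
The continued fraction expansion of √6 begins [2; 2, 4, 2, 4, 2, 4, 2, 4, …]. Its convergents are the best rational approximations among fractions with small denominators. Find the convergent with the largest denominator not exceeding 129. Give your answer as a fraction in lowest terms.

218/89

a_0 = 2: 2/1  (≤ bound)
a_1 = 2: 5/2  (≤ bound)
a_2 = 4: 22/9  (≤ bound)
a_3 = 2: 49/20  (≤ bound)
a_4 = 4: 218/89  (≤ bound)
a_5 = 2: 485/198  (> 129, stop)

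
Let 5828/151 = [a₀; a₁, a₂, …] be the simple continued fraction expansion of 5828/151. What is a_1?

5828 = 38·151 + 90, so a_0 = 38
151 = 1·90 + 61, so a_1 = 1

1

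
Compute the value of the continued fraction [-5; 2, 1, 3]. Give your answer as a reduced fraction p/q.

Starting at the tail and folding back:
Start with 3.
1 + 1/(3/1) = 1 + 1/3 = 4/3
2 + 1/(4/3) = 2 + 3/4 = 11/4
-5 + 1/(11/4) = -5 + 4/11 = -51/11

-51/11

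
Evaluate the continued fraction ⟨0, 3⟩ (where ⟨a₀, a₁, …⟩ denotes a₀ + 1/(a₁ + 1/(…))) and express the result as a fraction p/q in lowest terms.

Collapse the nested fraction from the inside out:
Start with 3.
0 + 1/(3/1) = 0 + 1/3 = 1/3

1/3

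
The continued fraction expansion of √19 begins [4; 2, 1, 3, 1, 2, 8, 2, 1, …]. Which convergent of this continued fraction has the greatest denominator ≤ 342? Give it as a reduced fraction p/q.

1421/326

List convergents until the denominator exceeds the bound:
a_0 = 4: 4/1  (≤ bound)
a_1 = 2: 9/2  (≤ bound)
a_2 = 1: 13/3  (≤ bound)
a_3 = 3: 48/11  (≤ bound)
a_4 = 1: 61/14  (≤ bound)
a_5 = 2: 170/39  (≤ bound)
a_6 = 8: 1421/326  (≤ bound)
a_7 = 2: 3012/691  (> 342, stop)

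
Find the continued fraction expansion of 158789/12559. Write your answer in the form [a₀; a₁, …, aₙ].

158789 = 12·12559 + 8081, so a_0 = 12
12559 = 1·8081 + 4478, so a_1 = 1
8081 = 1·4478 + 3603, so a_2 = 1
4478 = 1·3603 + 875, so a_3 = 1
3603 = 4·875 + 103, so a_4 = 4
875 = 8·103 + 51, so a_5 = 8
103 = 2·51 + 1, so a_6 = 2
51 = 51·1 + 0, so a_7 = 51

[12; 1, 1, 1, 4, 8, 2, 51]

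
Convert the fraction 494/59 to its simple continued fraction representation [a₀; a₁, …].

[8; 2, 1, 2, 7]

494 = 8·59 + 22, so a_0 = 8
59 = 2·22 + 15, so a_1 = 2
22 = 1·15 + 7, so a_2 = 1
15 = 2·7 + 1, so a_3 = 2
7 = 7·1 + 0, so a_4 = 7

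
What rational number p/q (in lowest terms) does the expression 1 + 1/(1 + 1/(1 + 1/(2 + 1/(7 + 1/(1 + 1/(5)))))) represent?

394/247

Collapse the nested fraction from the inside out:
Start with 5.
1 + 1/(5/1) = 1 + 1/5 = 6/5
7 + 1/(6/5) = 7 + 5/6 = 47/6
2 + 1/(47/6) = 2 + 6/47 = 100/47
1 + 1/(100/47) = 1 + 47/100 = 147/100
1 + 1/(147/100) = 1 + 100/147 = 247/147
1 + 1/(247/147) = 1 + 147/247 = 394/247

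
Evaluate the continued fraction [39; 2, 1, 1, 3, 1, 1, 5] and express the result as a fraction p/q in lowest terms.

Start with 5.
1 + 1/(5/1) = 1 + 1/5 = 6/5
1 + 1/(6/5) = 1 + 5/6 = 11/6
3 + 1/(11/6) = 3 + 6/11 = 39/11
1 + 1/(39/11) = 1 + 11/39 = 50/39
1 + 1/(50/39) = 1 + 39/50 = 89/50
2 + 1/(89/50) = 2 + 50/89 = 228/89
39 + 1/(228/89) = 39 + 89/228 = 8981/228

8981/228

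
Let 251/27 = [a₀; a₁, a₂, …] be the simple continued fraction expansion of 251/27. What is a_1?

3

251 ÷ 27 → quotient 9, remainder 8
27 ÷ 8 → quotient 3, remainder 3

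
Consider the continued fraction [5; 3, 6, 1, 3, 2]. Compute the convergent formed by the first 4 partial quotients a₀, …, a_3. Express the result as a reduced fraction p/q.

117/22

Starting at the tail and folding back:
Start with 1.
6 + 1/(1/1) = 6 + 1/1 = 7/1
3 + 1/(7/1) = 3 + 1/7 = 22/7
5 + 1/(22/7) = 5 + 7/22 = 117/22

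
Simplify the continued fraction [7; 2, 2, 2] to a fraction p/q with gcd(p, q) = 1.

a_0 = 7: 7/1
a_1 = 2: 15/2
a_2 = 2: 37/5
a_3 = 2: 89/12

89/12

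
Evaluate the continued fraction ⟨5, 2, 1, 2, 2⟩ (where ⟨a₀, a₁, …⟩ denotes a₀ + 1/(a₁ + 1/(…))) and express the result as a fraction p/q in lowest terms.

102/19

Collapse the nested fraction from the inside out:
Start with 2.
2 + 1/(2/1) = 2 + 1/2 = 5/2
1 + 1/(5/2) = 1 + 2/5 = 7/5
2 + 1/(7/5) = 2 + 5/7 = 19/7
5 + 1/(19/7) = 5 + 7/19 = 102/19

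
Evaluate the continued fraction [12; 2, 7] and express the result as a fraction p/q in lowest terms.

187/15

Start with 7.
2 + 1/(7/1) = 2 + 1/7 = 15/7
12 + 1/(15/7) = 12 + 7/15 = 187/15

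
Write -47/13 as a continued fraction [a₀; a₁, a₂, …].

[-4; 2, 1, 1, 2]

-47 = -4·13 + 5, so a_0 = -4
13 = 2·5 + 3, so a_1 = 2
5 = 1·3 + 2, so a_2 = 1
3 = 1·2 + 1, so a_3 = 1
2 = 2·1 + 0, so a_4 = 2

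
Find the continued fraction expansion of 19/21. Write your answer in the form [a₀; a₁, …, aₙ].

19 = 0·21 + 19, so a_0 = 0
21 = 1·19 + 2, so a_1 = 1
19 = 9·2 + 1, so a_2 = 9
2 = 2·1 + 0, so a_3 = 2

[0; 1, 9, 2]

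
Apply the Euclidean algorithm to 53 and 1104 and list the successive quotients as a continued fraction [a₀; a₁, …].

Apply division with remainder until the remainder is 0:
⌊53/1104⌋ = 0, remainder 53
⌊1104/53⌋ = 20, remainder 44
⌊53/44⌋ = 1, remainder 9
⌊44/9⌋ = 4, remainder 8
⌊9/8⌋ = 1, remainder 1
⌊8/1⌋ = 8, remainder 0

[0; 20, 1, 4, 1, 8]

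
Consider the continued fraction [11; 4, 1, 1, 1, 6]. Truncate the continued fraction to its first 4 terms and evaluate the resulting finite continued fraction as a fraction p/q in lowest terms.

101/9

a_0 = 11: 11/1
a_1 = 4: 45/4
a_2 = 1: 56/5
a_3 = 1: 101/9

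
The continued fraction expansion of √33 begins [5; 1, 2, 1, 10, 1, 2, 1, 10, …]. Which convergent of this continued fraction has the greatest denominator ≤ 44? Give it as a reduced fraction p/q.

a_0 = 5: 5/1  (≤ bound)
a_1 = 1: 6/1  (≤ bound)
a_2 = 2: 17/3  (≤ bound)
a_3 = 1: 23/4  (≤ bound)
a_4 = 10: 247/43  (≤ bound)
a_5 = 1: 270/47  (> 44, stop)

247/43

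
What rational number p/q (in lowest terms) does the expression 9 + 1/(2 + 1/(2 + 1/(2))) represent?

113/12

a_0 = 9: 9/1
a_1 = 2: 19/2
a_2 = 2: 47/5
a_3 = 2: 113/12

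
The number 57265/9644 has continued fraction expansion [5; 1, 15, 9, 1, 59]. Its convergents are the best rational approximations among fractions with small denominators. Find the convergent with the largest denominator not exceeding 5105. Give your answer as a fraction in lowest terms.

956/161

a_0 = 5: 5/1  (≤ bound)
a_1 = 1: 6/1  (≤ bound)
a_2 = 15: 95/16  (≤ bound)
a_3 = 9: 861/145  (≤ bound)
a_4 = 1: 956/161  (≤ bound)
a_5 = 59: 57265/9644  (> 5105, stop)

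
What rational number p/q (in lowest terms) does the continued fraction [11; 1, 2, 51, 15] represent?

26990/2313

Use the convergent recurrence hₖ = aₖ·hₖ₋₁ + hₖ₋₂ (and likewise for the denominators kₖ):
a_0 = 11: 11/1
a_1 = 1: 12/1
a_2 = 2: 35/3
a_3 = 51: 1797/154
a_4 = 15: 26990/2313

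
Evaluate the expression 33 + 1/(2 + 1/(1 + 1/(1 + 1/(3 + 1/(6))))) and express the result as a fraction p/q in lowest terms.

a_0 = 33: 33/1
a_1 = 2: 67/2
a_2 = 1: 100/3
a_3 = 1: 167/5
a_4 = 3: 601/18
a_5 = 6: 3773/113

3773/113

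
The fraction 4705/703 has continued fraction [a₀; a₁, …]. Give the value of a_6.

Run the Euclidean algorithm, recording each quotient:
4705 = 6·703 + 487, so a_0 = 6
703 = 1·487 + 216, so a_1 = 1
487 = 2·216 + 55, so a_2 = 2
216 = 3·55 + 51, so a_3 = 3
55 = 1·51 + 4, so a_4 = 1
51 = 12·4 + 3, so a_5 = 12
4 = 1·3 + 1, so a_6 = 1

1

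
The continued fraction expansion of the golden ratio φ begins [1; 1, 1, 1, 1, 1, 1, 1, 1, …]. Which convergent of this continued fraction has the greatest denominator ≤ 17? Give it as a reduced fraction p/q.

21/13

a_0 = 1: 1/1  (≤ bound)
a_1 = 1: 2/1  (≤ bound)
a_2 = 1: 3/2  (≤ bound)
a_3 = 1: 5/3  (≤ bound)
a_4 = 1: 8/5  (≤ bound)
a_5 = 1: 13/8  (≤ bound)
a_6 = 1: 21/13  (≤ bound)
a_7 = 1: 34/21  (> 17, stop)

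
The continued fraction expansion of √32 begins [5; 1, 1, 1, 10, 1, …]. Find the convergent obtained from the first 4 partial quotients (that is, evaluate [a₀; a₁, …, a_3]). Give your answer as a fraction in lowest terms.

17/3

a_0 = 5: 5/1
a_1 = 1: 6/1
a_2 = 1: 11/2
a_3 = 1: 17/3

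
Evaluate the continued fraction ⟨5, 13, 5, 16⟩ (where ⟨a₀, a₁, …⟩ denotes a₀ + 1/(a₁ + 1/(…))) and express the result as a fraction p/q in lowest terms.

5426/1069

Build up convergents one term at a time:
a_0 = 5: 5/1
a_1 = 13: 66/13
a_2 = 5: 335/66
a_3 = 16: 5426/1069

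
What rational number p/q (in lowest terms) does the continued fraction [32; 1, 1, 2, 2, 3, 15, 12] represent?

Start with 12.
15 + 1/(12/1) = 15 + 1/12 = 181/12
3 + 1/(181/12) = 3 + 12/181 = 555/181
2 + 1/(555/181) = 2 + 181/555 = 1291/555
2 + 1/(1291/555) = 2 + 555/1291 = 3137/1291
1 + 1/(3137/1291) = 1 + 1291/3137 = 4428/3137
1 + 1/(4428/3137) = 1 + 3137/4428 = 7565/4428
32 + 1/(7565/4428) = 32 + 4428/7565 = 246508/7565

246508/7565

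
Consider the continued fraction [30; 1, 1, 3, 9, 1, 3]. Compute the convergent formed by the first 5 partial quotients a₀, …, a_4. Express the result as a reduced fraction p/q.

a_0 = 30: 30/1
a_1 = 1: 31/1
a_2 = 1: 61/2
a_3 = 3: 214/7
a_4 = 9: 1987/65

1987/65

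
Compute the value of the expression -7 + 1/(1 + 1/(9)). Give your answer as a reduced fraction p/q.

Compute successive convergents:
a_0 = -7: -7/1
a_1 = 1: -6/1
a_2 = 9: -61/10

-61/10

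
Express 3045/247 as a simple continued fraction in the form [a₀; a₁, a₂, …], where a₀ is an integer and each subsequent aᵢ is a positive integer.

3045 = 12·247 + 81, so a_0 = 12
247 = 3·81 + 4, so a_1 = 3
81 = 20·4 + 1, so a_2 = 20
4 = 4·1 + 0, so a_3 = 4

[12; 3, 20, 4]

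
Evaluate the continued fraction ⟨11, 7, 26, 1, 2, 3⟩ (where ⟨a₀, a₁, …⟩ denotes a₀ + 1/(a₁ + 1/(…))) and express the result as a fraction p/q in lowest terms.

Start with 3.
2 + 1/(3/1) = 2 + 1/3 = 7/3
1 + 1/(7/3) = 1 + 3/7 = 10/7
26 + 1/(10/7) = 26 + 7/10 = 267/10
7 + 1/(267/10) = 7 + 10/267 = 1879/267
11 + 1/(1879/267) = 11 + 267/1879 = 20936/1879

20936/1879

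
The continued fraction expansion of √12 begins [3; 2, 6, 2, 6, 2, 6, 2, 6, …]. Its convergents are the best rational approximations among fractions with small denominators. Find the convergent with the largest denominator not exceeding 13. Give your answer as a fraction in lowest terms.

45/13

List convergents until the denominator exceeds the bound:
a_0 = 3: 3/1  (≤ bound)
a_1 = 2: 7/2  (≤ bound)
a_2 = 6: 45/13  (≤ bound)
a_3 = 2: 97/28  (> 13, stop)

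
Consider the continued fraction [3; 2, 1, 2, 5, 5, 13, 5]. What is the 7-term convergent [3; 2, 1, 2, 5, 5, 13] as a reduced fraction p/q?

a_0 = 3: 3/1
a_1 = 2: 7/2
a_2 = 1: 10/3
a_3 = 2: 27/8
a_4 = 5: 145/43
a_5 = 5: 752/223
a_6 = 13: 9921/2942

9921/2942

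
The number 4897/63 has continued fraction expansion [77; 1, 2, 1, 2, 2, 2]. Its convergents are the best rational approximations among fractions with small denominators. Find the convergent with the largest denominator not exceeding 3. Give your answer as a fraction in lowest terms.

233/3

a_0 = 77: 77/1  (≤ bound)
a_1 = 1: 78/1  (≤ bound)
a_2 = 2: 233/3  (≤ bound)
a_3 = 1: 311/4  (> 3, stop)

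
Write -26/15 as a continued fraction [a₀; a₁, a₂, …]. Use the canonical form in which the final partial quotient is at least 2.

[-2; 3, 1, 3]

⌊-26/15⌋ = -2, remainder 4
⌊15/4⌋ = 3, remainder 3
⌊4/3⌋ = 1, remainder 1
⌊3/1⌋ = 3, remainder 0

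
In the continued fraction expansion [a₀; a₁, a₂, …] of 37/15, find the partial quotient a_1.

2

37 = 2·15 + 7, so a_0 = 2
15 = 2·7 + 1, so a_1 = 2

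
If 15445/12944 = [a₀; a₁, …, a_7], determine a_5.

Apply division with remainder until the remainder is 0:
15445 ÷ 12944 → quotient 1, remainder 2501
12944 ÷ 2501 → quotient 5, remainder 439
2501 ÷ 439 → quotient 5, remainder 306
439 ÷ 306 → quotient 1, remainder 133
306 ÷ 133 → quotient 2, remainder 40
133 ÷ 40 → quotient 3, remainder 13

3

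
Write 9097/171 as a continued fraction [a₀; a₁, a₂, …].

9097 ÷ 171 → quotient 53, remainder 34
171 ÷ 34 → quotient 5, remainder 1
34 ÷ 1 → quotient 34, remainder 0

[53; 5, 34]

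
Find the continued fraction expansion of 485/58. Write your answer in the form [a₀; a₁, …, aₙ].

485 ÷ 58 → quotient 8, remainder 21
58 ÷ 21 → quotient 2, remainder 16
21 ÷ 16 → quotient 1, remainder 5
16 ÷ 5 → quotient 3, remainder 1
5 ÷ 1 → quotient 5, remainder 0

[8; 2, 1, 3, 5]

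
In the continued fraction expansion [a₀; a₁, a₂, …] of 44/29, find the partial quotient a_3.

14

44 = 1·29 + 15, so a_0 = 1
29 = 1·15 + 14, so a_1 = 1
15 = 1·14 + 1, so a_2 = 1
14 = 14·1 + 0, so a_3 = 14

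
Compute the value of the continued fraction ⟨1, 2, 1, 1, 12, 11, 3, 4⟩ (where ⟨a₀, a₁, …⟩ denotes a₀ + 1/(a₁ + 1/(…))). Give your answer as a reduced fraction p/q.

13027/9326

Build up convergents one term at a time:
a_0 = 1: 1/1
a_1 = 2: 3/2
a_2 = 1: 4/3
a_3 = 1: 7/5
a_4 = 12: 88/63
a_5 = 11: 975/698
a_6 = 3: 3013/2157
a_7 = 4: 13027/9326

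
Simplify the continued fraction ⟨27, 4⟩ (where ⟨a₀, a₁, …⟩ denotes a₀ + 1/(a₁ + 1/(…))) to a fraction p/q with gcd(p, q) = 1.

109/4

Starting at the tail and folding back:
Start with 4.
27 + 1/(4/1) = 27 + 1/4 = 109/4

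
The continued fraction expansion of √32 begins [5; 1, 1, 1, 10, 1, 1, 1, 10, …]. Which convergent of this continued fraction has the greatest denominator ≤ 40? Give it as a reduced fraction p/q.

a_0 = 5: 5/1  (≤ bound)
a_1 = 1: 6/1  (≤ bound)
a_2 = 1: 11/2  (≤ bound)
a_3 = 1: 17/3  (≤ bound)
a_4 = 10: 181/32  (≤ bound)
a_5 = 1: 198/35  (≤ bound)
a_6 = 1: 379/67  (> 40, stop)

198/35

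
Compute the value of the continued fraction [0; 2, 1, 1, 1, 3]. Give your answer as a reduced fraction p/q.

Collapse the nested fraction from the inside out:
Start with 3.
1 + 1/(3/1) = 1 + 1/3 = 4/3
1 + 1/(4/3) = 1 + 3/4 = 7/4
1 + 1/(7/4) = 1 + 4/7 = 11/7
2 + 1/(11/7) = 2 + 7/11 = 29/11
0 + 1/(29/11) = 0 + 11/29 = 11/29

11/29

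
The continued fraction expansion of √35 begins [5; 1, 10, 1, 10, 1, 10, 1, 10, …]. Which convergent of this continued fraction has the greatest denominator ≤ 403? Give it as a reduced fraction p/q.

846/143

a_0 = 5: 5/1  (≤ bound)
a_1 = 1: 6/1  (≤ bound)
a_2 = 10: 65/11  (≤ bound)
a_3 = 1: 71/12  (≤ bound)
a_4 = 10: 775/131  (≤ bound)
a_5 = 1: 846/143  (≤ bound)
a_6 = 10: 9235/1561  (> 403, stop)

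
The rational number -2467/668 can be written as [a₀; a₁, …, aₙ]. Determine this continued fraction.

[-4; 3, 3, 1, 6, 1, 1, 3]

Run the Euclidean algorithm, recording each quotient:
⌊-2467/668⌋ = -4, remainder 205
⌊668/205⌋ = 3, remainder 53
⌊205/53⌋ = 3, remainder 46
⌊53/46⌋ = 1, remainder 7
⌊46/7⌋ = 6, remainder 4
⌊7/4⌋ = 1, remainder 3
⌊4/3⌋ = 1, remainder 1
⌊3/1⌋ = 3, remainder 0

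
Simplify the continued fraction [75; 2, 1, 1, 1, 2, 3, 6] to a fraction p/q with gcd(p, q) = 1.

33695/447

Build up convergents one term at a time:
a_0 = 75: 75/1
a_1 = 2: 151/2
a_2 = 1: 226/3
a_3 = 1: 377/5
a_4 = 1: 603/8
a_5 = 2: 1583/21
a_6 = 3: 5352/71
a_7 = 6: 33695/447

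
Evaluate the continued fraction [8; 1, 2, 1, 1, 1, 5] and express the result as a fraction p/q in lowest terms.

541/62

Starting at the tail and folding back:
Start with 5.
1 + 1/(5/1) = 1 + 1/5 = 6/5
1 + 1/(6/5) = 1 + 5/6 = 11/6
1 + 1/(11/6) = 1 + 6/11 = 17/11
2 + 1/(17/11) = 2 + 11/17 = 45/17
1 + 1/(45/17) = 1 + 17/45 = 62/45
8 + 1/(62/45) = 8 + 45/62 = 541/62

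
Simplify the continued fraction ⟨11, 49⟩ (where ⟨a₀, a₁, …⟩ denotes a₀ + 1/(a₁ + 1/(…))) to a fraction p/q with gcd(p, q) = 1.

Start with 49.
11 + 1/(49/1) = 11 + 1/49 = 540/49

540/49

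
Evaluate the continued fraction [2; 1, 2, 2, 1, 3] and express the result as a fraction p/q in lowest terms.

Start with 3.
1 + 1/(3/1) = 1 + 1/3 = 4/3
2 + 1/(4/3) = 2 + 3/4 = 11/4
2 + 1/(11/4) = 2 + 4/11 = 26/11
1 + 1/(26/11) = 1 + 11/26 = 37/26
2 + 1/(37/26) = 2 + 26/37 = 100/37

100/37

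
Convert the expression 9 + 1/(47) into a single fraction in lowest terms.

424/47

a_0 = 9: 9/1
a_1 = 47: 424/47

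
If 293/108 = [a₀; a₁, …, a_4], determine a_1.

1

Apply division with remainder until the remainder is 0:
⌊293/108⌋ = 2, remainder 77
⌊108/77⌋ = 1, remainder 31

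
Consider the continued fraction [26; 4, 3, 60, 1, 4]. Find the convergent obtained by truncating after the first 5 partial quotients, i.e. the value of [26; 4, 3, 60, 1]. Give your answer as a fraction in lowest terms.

20906/797

Start with 1.
60 + 1/(1/1) = 60 + 1/1 = 61/1
3 + 1/(61/1) = 3 + 1/61 = 184/61
4 + 1/(184/61) = 4 + 61/184 = 797/184
26 + 1/(797/184) = 26 + 184/797 = 20906/797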